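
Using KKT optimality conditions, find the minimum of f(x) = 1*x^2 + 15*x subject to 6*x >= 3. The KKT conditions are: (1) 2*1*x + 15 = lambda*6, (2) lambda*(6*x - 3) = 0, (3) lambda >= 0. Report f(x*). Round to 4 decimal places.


Step 1: Try lambda = 0 (constraint inactive).
x_unc = -15/(2*1) = -7.5
Check: 6*-7.5 = -45.0 < 3 -- violated!
Step 2: Constraint must be active: 6*x = 3
x* = 3/6 = 0.5
lambda = (2*1*0.5 + 15)/6 = 2.6667
Step 3: Compute optimal value.
f(x*) = 1*0.5^2 + 15*0.5 = 7.75


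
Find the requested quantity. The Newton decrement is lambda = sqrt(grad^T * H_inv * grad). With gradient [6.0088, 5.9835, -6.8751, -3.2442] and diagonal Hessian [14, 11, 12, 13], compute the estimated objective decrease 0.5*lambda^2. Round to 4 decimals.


Step 1: H is diagonal, so H^(-1) * g = [0.4292, 0.544, -0.5729, -0.2496].
Step 2: g^T H^(-1) g = sum_i g_i^2 / H_ii
  = (6.0088)^2/14 + (5.9835)^2/11 + (-6.8751)^2/12 + (-3.2442)^2/13
  = 2.579 + 3.2548 + 3.9389 + 0.8096 = 10.5822
Step 3: Objective decrease = 0.5 * g^T H^(-1) g = 5.2911


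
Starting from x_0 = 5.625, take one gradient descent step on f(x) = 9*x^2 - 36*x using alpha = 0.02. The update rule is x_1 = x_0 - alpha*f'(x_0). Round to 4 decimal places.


We compute the gradient at x_0 and apply the update.
f'(x) = 18*x - 36
f'(5.625) = 18*5.625 - 36 = 65.25
x_1 = 5.625 - 0.02*65.25 = 4.32


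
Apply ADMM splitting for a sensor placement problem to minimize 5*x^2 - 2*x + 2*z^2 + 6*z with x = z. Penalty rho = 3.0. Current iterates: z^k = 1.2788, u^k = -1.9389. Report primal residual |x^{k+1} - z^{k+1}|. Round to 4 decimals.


ADMM iteration with rho = 3.0, z^k = 1.2788, u^k = -1.9389
Step 1: x-update.
Minimize 5*x^2 - 2*x + (3.0/2)*(x - 1.2788 - 1.9389)^2
FOC: (2*5 + 3.0)*x = 2 + 3.0*(1.2788 + 1.9389)
x^{k+1} = 0.8964
Step 2: z-update.
Minimize 2*z^2 + 6*z + (3.0/2)*(0.8964 - z - 1.9389)^2
FOC: (2*2 + 3.0)*z = -6 + 3.0*(0.8964 - 1.9389)
z^{k+1} = -1.3039
Step 3: u-update.
u^{k+1} = -1.9389 + 0.8964 + 1.3039 = 0.2614
Step 4: Primal residual = |0.8964 + 1.3039| = 2.2003


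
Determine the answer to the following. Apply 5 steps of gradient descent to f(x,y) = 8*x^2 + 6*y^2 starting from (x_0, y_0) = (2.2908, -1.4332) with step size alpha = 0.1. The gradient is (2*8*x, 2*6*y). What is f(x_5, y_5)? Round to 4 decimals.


Gradient descent on f(x,y) = 8*x^2 + 6*y^2.
Starting point: (2.2908, -1.4332), alpha = 0.1
Step 1: grad_x = 2*8*2.2908 = 36.6528, grad_y = 2*6*-1.4332 = -17.1984
  x_1 = 2.2908 - 0.1*36.6528 = -1.3745
  y_1 = -1.4332 - 0.1*-17.1984 = 0.2866
Step 2: grad_x = 2*8*-1.3745 = -21.9917, grad_y = 2*6*0.2866 = 3.4397
  x_2 = -1.3745 - 0.1*-21.9917 = 0.8247
  y_2 = 0.2866 - 0.1*3.4397 = -0.0573
Step 3: grad_x = 2*8*0.8247 = 13.195, grad_y = 2*6*-0.0573 = -0.6879
  x_3 = 0.8247 - 0.1*13.195 = -0.4948
  y_3 = -0.0573 - 0.1*-0.6879 = 0.0115
Step 4: grad_x = 2*8*-0.4948 = -7.917, grad_y = 2*6*0.0115 = 0.1376
  x_4 = -0.4948 - 0.1*-7.917 = 0.2969
  y_4 = 0.0115 - 0.1*0.1376 = -0.0023
Step 5: grad_x = 2*8*0.2969 = 4.7502, grad_y = 2*6*-0.0023 = -0.0275
  x_5 = 0.2969 - 0.1*4.7502 = -0.1781
  y_5 = -0.0023 - 0.1*-0.0275 = 0.0005
f(-0.1781, 0.0005) = 8*(-0.1781)^2 + 6*0.0005^2 = 0.2539


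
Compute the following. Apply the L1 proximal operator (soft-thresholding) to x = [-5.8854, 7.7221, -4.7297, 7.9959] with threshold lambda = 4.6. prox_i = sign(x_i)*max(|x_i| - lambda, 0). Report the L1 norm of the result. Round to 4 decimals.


Soft-thresholding with lambda = 4.6:
prox(-5.8854) = sign(-5.8854)*max(|-5.8854| - 4.6, 0) = -1.2854
prox(7.7221) = sign(7.7221)*max(|7.7221| - 4.6, 0) = 3.1221
prox(-4.7297) = sign(-4.7297)*max(|-4.7297| - 4.6, 0) = -0.1297
prox(7.9959) = sign(7.9959)*max(|7.9959| - 4.6, 0) = 3.3959
prox(x) = [-1.2854, 3.1221, -0.1297, 3.3959]
||prox(x)||_1 = 1.2854 + 3.1221 + 0.1297 + 3.3959 = 7.9331


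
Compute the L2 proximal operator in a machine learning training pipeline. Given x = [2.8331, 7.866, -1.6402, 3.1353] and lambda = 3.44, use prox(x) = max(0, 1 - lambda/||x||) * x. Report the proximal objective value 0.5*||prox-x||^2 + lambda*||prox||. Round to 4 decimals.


Step 1: Compute ||x||.
||x|| = 9.0786
Step 2: Compute scaling factor.
scale = max(0, 1 - 3.44/9.0786) = 0.6211
Step 3: prox(x) = [1.7596, 4.8855, -1.0187, 1.9473]
||prox(x)|| = 5.6386
Step 4: Proximal objective.
0.5*||prox-x||^2 = 5.9168
lambda*||prox|| = 19.3968
Total = 25.3135


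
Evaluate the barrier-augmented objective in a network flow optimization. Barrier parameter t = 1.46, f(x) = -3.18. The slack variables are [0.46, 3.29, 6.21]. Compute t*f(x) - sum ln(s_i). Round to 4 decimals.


Step 1: Compute log-barrier.
ln values: [-0.7765, 1.1909, 1.8262]
phi = -(-0.7765 + 1.1909 + 1.8262) = -2.2405
Step 2: Compute augmented objective.
t*f(x) = 1.46*-3.18 = -4.6428
Total = -4.6428 - 2.2405 = -6.8833


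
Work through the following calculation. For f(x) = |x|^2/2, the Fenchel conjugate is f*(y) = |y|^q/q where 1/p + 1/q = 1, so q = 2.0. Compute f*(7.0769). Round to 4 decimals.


The conjugate exponent q satisfies 1/p + 1/q = 1.
p = 2, so q = 2/(2 - 1) = 2.0
|y|^q = 7.0769^2.0 = 50.0825
f*(7.0769) = 50.0825 / 2.0 = 25.0413


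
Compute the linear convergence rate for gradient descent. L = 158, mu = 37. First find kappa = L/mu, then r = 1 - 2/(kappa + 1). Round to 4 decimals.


Step 1: Compute the condition number.
kappa = L/mu = 158/37 = 4.2703
Step 2: Compute the convergence rate.
r = 1 - 2/(kappa + 1) = 1 - 2*mu/(L + mu) = (L - mu)/(L + mu) = 121/195 = 0.6205


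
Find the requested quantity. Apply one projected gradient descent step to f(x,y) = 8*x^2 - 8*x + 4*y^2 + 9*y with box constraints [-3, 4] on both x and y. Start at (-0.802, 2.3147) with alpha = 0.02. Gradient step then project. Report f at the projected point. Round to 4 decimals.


Step 1: Compute gradient at (-0.802, 2.3147).
grad_x = 2*8*-0.802 - 8 = -20.832
grad_y = 2*4*2.3147 + 9 = 27.5176
Step 2: Gradient step.
x_raw = -0.802 - 0.02*-20.832 = -0.3854
y_raw = 2.3147 - 0.02*27.5176 = 1.7643
Step 3: Project onto [-3, 4].
x_proj = clip(-0.3854) = -0.3854
y_proj = clip(1.7643) = 1.7643
Step 4: Evaluate f.
f(-0.3854, 1.7643) = 32.6017


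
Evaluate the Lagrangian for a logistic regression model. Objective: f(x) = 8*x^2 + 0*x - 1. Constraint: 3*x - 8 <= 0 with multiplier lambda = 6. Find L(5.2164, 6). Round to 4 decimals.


Step 1: Evaluate f(x).
f(5.2164) = 8*5.2164^2 + 0*5.2164 - 1 = 216.6866
Step 2: Evaluate g(x).
g(5.2164) = 3*5.2164 - 8 = 7.6492
Step 3: Compute Lagrangian.
L = 216.6866 + 6*7.6492 = 262.5818


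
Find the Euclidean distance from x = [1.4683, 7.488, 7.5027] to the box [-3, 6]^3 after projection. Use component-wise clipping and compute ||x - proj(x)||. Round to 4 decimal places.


Project each component onto [-3, 6].
clip(1.4683) = 1.4683, clip(7.488) = 6.0, clip(7.5027) = 6.0
Projection = [1.4683, 6.0, 6.0]
Squared diffs: [0.0, 2.2141, 2.2581]
Distance = sqrt(4.4722) = 2.1148


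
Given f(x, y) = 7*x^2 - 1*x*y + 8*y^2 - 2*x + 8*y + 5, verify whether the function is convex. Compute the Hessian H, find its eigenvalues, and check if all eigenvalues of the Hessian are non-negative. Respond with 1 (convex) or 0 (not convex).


The Hessian of f(x,y) = 7*x^2 - 1*x*y + 8*y^2 - 2*x + 8*y + 5 is:
H = [[14, -1], [-1, 16]]
Trace = 14 + 16 = 30
Determinant = 14*16 - (-1)^2 = 223
Discriminant = (30)^2 - 4*223 = 8.0
Eigenvalues: lambda_1 = 13.5858, lambda_2 = 16.4142
The function is convex.

1


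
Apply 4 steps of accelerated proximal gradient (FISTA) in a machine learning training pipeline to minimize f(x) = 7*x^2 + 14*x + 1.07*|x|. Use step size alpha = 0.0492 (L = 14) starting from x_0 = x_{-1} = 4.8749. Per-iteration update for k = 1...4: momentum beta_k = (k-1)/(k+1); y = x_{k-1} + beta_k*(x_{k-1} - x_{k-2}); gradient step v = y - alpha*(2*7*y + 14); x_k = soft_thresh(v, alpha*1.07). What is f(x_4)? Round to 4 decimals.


FISTA on f(x) = 7*x^2 + 14*x + 1.07*|x|
L = 14, alpha = 0.0492
Iteration 1: beta = 0.0, y = 4.8749 + 0.0*(4.8749 - 4.8749) = 4.8749
  grad(y) = 82.2486, v = y - alpha*grad = 0.8283
  prox(v) = soft_thresh(0.8283, 0.0526) = 0.7756
Iteration 2: beta = 0.3333, y = 0.7756 + 0.3333*(0.7756 - 4.8749) = -0.5908
  grad(y) = 5.7288, v = y - alpha*grad = -0.8727
  prox(v) = soft_thresh(-0.8727, 0.0526) = -0.82
Iteration 3: beta = 0.5, y = -0.82 + 0.5*(-0.82 - 0.7756) = -1.6178
  grad(y) = -8.6496, v = y - alpha*grad = -1.1923
  prox(v) = soft_thresh(-1.1923, 0.0526) = -1.1396
Iteration 4: beta = 0.6, y = -1.1396 + 0.6*(-1.1396 + 0.82) = -1.3314
  grad(y) = -4.6395, v = y - alpha*grad = -1.1031
  prox(v) = soft_thresh(-1.1031, 0.0526) = -1.0505
f(x_4) = 7*(-1.0505)^2 + 14*(-1.0505) + 1.07*|-1.0505| = -5.8581


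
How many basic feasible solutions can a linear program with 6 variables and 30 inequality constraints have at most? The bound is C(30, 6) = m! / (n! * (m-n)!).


Each vertex corresponds to some choice of n active constraints out of m, so the number of vertices is at most C(m, n) = m! / (n!(m-n)!).
m = 30, n = 6
Numerator: 30 * 29 * 28 * 27 * 26 * 25
Denominator: 6! = 720
C(30, 6) = 593775


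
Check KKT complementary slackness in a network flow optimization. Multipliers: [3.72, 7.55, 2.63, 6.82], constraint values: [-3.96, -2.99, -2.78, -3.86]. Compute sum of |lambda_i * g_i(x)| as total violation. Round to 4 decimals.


KKT complementary slackness check:
lambda_1 * g_1 = 3.72 * -3.96 = -14.7312
lambda_2 * g_2 = 7.55 * -2.99 = -22.5745
lambda_3 * g_3 = 2.63 * -2.78 = -7.3114
lambda_4 * g_4 = 6.82 * -3.86 = -26.3252
Total violation = 14.7312 + 22.5745 + 7.3114 + 26.3252 = 70.9423


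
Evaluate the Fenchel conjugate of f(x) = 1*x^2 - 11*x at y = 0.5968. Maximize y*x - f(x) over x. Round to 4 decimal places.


f*(y) = sup_x {y*x - a*x^2 - b*x} = sup_x {(y-b)*x - a*x^2}
FOC: (y - b) - 2a*x = 0 => x* = (y - b)/(2a)
x* = (0.5968 + 11)/(2*1) = 5.7984
f*(0.5968) = (y-b)^2/(4a) = (0.5968 + 11)^2/(4*1)
= 134.4858/4 = 33.6214


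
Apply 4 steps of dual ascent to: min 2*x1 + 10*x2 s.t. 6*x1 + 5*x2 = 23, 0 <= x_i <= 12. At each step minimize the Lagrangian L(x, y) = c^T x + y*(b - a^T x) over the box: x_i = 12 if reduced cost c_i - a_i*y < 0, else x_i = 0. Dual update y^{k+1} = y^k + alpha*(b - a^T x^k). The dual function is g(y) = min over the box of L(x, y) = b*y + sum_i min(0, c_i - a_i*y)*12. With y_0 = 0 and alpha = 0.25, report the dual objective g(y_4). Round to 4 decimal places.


Dual ascent for LP: min 2*x1 + 10*x2, 6*x1 + 5*x2 = 23, 0 <= x_i <= 12
Step 1: y^k = 0.0, reduced costs: (2.0, 10.0)
  x^k = (0.0, 0.0), subgradient = b - a^T x = 23.0
  y^{k+1} = 0.0 + 0.25*23.0 = 5.75
Step 2: y^k = 5.75, reduced costs: (-32.5, -18.75)
  x^k = (12.0, 12.0), subgradient = b - a^T x = -109.0
  y^{k+1} = 5.75 + 0.25*-109.0 = -21.5
Step 3: y^k = -21.5, reduced costs: (131.0, 117.5)
  x^k = (0.0, 0.0), subgradient = b - a^T x = 23.0
  y^{k+1} = -21.5 + 0.25*23.0 = -15.75
Step 4: y^k = -15.75, reduced costs: (96.5, 88.75)
  x^k = (0.0, 0.0), subgradient = b - a^T x = 23.0
  y^{k+1} = -15.75 + 0.25*23.0 = -10.0
Dual objective at y_4 = -10.0: reduced costs (62.0, 60.0), box minimizer x = (0.0, 0.0)
g(y_4) = b*y + (c1 - a1*y)*x1 + (c2 - a2*y)*x2 = 23*(-10.0) + 62.0*0.0 + 60.0*0.0 = -230.0 + 0.0 + 0.0 = -230.0


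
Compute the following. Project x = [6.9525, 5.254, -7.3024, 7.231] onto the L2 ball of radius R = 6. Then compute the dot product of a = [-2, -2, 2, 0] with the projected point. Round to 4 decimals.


Step 1: Compute ||x|| (intermediates to 6 decimals).
||x|| = sqrt(6.9525^2 + 5.254^2 + (-7.3024)^2 + 7.231^2) = 13.474204
Step 2: Project.
Since ||x|| > R, scale = R/||x|| = 6/13.474204 = 0.445295, proj(x) = scale * x
proj(x) = [3.095913, 2.33958, -3.251722, 3.219928]
Step 3: Dot product.
a^T * proj(x) = -2*3.095913 - 2*2.33958 + 2*(-3.251722) + 0*3.219928 = -17.3744


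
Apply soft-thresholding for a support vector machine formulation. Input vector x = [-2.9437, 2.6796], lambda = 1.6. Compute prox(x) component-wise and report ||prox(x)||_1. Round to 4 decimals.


Soft-thresholding with lambda = 1.6:
prox(-2.9437) = sign(-2.9437)*max(|-2.9437| - 1.6, 0) = -1.3437
prox(2.6796) = sign(2.6796)*max(|2.6796| - 1.6, 0) = 1.0796
prox(x) = [-1.3437, 1.0796]
||prox(x)||_1 = 1.3437 + 1.0796 = 2.4233


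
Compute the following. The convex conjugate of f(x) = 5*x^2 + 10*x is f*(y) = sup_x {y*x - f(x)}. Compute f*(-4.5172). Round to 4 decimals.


f*(y) = sup_x {y*x - a*x^2 - b*x} = sup_x {(y-b)*x - a*x^2}
FOC: (y - b) - 2a*x = 0 => x* = (y - b)/(2a)
x* = (-4.5172 - 10)/(2*5) = -1.4517
f*(-4.5172) = (y-b)^2/(4a) = (-4.5172 - 10)^2/(4*5)
= 210.7491/20 = 10.5375


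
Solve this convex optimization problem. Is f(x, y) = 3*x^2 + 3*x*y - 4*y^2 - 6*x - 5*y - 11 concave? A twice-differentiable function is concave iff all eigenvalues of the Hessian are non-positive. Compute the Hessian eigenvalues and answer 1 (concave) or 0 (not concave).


The Hessian of f(x,y) = 3*x^2 + 3*x*y - 4*y^2 - 6*x - 5*y - 11 is:
H = [[6, 3], [3, -8]]
Trace = 6 - 8 = -2
Determinant = 6*-8 - (3)^2 = -57
Discriminant = (-2)^2 - 4*-57 = 232.0
Eigenvalues: lambda_1 = -8.6158, lambda_2 = 6.6158
The function is not concave.

0


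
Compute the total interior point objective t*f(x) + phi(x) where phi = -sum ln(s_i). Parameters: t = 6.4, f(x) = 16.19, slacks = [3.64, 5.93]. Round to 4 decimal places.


Step 1: Compute log-barrier.
ln values: [1.292, 1.78]
phi = -(1.292 + 1.78) = -3.072
Step 2: Compute augmented objective.
t*f(x) = 6.4*16.19 = 103.616
Total = 103.616 - 3.072 = 100.544


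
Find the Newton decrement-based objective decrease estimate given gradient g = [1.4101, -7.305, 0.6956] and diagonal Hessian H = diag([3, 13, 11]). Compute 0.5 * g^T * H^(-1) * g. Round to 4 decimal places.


Step 1: H is diagonal, so H^(-1) * g = [0.47, -0.5619, 0.0632].
Step 2: g^T H^(-1) g = sum_i g_i^2 / H_ii
  = (1.4101)^2/3 + (-7.305)^2/13 + (0.6956)^2/11
  = 0.6628 + 4.1048 + 0.044 = 4.8116
Step 3: Objective decrease = 0.5 * g^T H^(-1) g = 2.4058


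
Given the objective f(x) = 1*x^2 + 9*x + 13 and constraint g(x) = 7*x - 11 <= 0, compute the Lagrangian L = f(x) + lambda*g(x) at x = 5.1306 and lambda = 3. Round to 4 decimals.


Step 1: Evaluate f(x).
f(5.1306) = 1*5.1306^2 + 9*5.1306 + 13 = 85.4985
Step 2: Evaluate g(x).
g(5.1306) = 7*5.1306 - 11 = 24.9142
Step 3: Compute Lagrangian.
L = 85.4985 + 3*24.9142 = 160.2411


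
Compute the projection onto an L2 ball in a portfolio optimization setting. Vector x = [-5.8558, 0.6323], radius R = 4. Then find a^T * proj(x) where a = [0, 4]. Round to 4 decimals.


Step 1: Compute ||x|| (intermediates to 6 decimals).
||x|| = sqrt((-5.8558)^2 + 0.6323^2) = 5.889838
Step 2: Project.
Since ||x|| > R, scale = R/||x|| = 4/5.889838 = 0.679136, proj(x) = scale * x
proj(x) = [-3.976885, 0.429418]
Step 3: Dot product.
a^T * proj(x) = 0*(-3.976885) + 4*0.429418 = 1.7177


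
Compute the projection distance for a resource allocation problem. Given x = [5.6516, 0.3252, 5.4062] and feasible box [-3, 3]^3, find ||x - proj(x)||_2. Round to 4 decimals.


Project each component onto [-3, 3].
clip(5.6516) = 3.0, clip(0.3252) = 0.3252, clip(5.4062) = 3.0
Projection = [3.0, 0.3252, 3.0]
Squared diffs: [7.031, 0.0, 5.7898]
Distance = sqrt(12.8208) = 3.5806


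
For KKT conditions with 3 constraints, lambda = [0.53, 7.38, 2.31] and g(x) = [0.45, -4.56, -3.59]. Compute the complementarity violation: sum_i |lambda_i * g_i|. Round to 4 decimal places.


KKT complementary slackness check:
lambda_1 * g_1 = 0.53 * 0.45 = 0.2385
lambda_2 * g_2 = 7.38 * -4.56 = -33.6528
lambda_3 * g_3 = 2.31 * -3.59 = -8.2929
Total violation = 0.2385 + 33.6528 + 8.2929 = 42.1842


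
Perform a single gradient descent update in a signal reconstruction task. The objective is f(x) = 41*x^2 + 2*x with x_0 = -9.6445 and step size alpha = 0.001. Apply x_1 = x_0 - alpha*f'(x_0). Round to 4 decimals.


We compute the gradient at x_0 and apply the update.
f'(x) = 82*x + 2
f'(-9.6445) = 82*-9.6445 + 2 = -788.849
x_1 = -9.6445 - 0.001*-788.849 = -8.8557


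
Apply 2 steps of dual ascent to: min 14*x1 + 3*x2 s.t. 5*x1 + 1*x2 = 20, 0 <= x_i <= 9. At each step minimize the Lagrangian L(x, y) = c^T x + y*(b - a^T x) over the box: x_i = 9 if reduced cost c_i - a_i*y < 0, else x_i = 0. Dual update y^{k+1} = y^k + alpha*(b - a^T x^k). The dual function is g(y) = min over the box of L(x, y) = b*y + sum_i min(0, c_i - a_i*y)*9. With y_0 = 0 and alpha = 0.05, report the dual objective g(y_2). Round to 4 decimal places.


Dual ascent for LP: min 14*x1 + 3*x2, 5*x1 + 1*x2 = 20, 0 <= x_i <= 9
Step 1: y^k = 0.0, reduced costs: (14.0, 3.0)
  x^k = (0.0, 0.0), subgradient = b - a^T x = 20.0
  y^{k+1} = 0.0 + 0.05*20.0 = 1.0
Step 2: y^k = 1.0, reduced costs: (9.0, 2.0)
  x^k = (0.0, 0.0), subgradient = b - a^T x = 20.0
  y^{k+1} = 1.0 + 0.05*20.0 = 2.0
Dual objective at y_2 = 2.0: reduced costs (4.0, 1.0), box minimizer x = (0.0, 0.0)
g(y_2) = b*y + (c1 - a1*y)*x1 + (c2 - a2*y)*x2 = 20*2.0 + 4.0*0.0 + 1.0*0.0 = 40.0 + 0.0 + 0.0 = 40.0


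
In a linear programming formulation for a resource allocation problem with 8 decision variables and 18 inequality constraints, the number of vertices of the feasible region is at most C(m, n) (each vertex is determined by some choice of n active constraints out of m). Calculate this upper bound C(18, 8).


Each vertex corresponds to some choice of n active constraints out of m, so the number of vertices is at most C(m, n) = m! / (n!(m-n)!).
m = 18, n = 8
Numerator: 18 * 17 * 16 * 15 * 14 * 13 * 12 * 11
Denominator: 8! = 40320
C(18, 8) = 43758


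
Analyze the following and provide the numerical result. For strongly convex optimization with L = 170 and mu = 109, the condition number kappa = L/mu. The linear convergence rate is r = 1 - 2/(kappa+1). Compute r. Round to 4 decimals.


Step 1: Compute the condition number.
kappa = L/mu = 170/109 = 1.5596
Step 2: Compute the convergence rate.
r = 1 - 2/(kappa + 1) = 1 - 2*mu/(L + mu) = (L - mu)/(L + mu) = 61/279 = 0.2186


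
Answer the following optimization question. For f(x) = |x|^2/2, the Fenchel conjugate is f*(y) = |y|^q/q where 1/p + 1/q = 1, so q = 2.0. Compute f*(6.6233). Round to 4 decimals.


The conjugate exponent q satisfies 1/p + 1/q = 1.
p = 2, so q = 2/(2 - 1) = 2.0
|y|^q = 6.6233^2.0 = 43.8681
f*(6.6233) = 43.8681 / 2.0 = 21.9341


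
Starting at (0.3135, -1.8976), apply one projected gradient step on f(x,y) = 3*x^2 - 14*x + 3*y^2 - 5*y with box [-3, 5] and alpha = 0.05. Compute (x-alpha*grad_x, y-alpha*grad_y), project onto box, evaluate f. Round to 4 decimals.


Step 1: Compute gradient at (0.3135, -1.8976).
grad_x = 2*3*0.3135 - 14 = -12.119
grad_y = 2*3*-1.8976 - 5 = -16.3856
Step 2: Gradient step.
x_raw = 0.3135 - 0.05*-12.119 = 0.9195
y_raw = -1.8976 - 0.05*-16.3856 = -1.0783
Step 3: Project onto [-3, 5].
x_proj = clip(0.9195) = 0.9195
y_proj = clip(-1.0783) = -1.0783
Step 4: Evaluate f.
f(0.9195, -1.0783) = -1.4562


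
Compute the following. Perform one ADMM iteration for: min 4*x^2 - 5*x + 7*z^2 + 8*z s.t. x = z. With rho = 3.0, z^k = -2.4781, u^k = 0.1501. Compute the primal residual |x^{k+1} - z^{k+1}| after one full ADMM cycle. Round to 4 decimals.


ADMM iteration with rho = 3.0, z^k = -2.4781, u^k = 0.1501
Step 1: x-update.
Minimize 4*x^2 - 5*x + (3.0/2)*(x + 2.4781 + 0.1501)^2
FOC: (2*4 + 3.0)*x = 5 + 3.0*(-2.4781 - 0.1501)
x^{k+1} = -0.2622
Step 2: z-update.
Minimize 7*z^2 + 8*z + (3.0/2)*(-0.2622 - z + 0.1501)^2
FOC: (2*7 + 3.0)*z = -8 + 3.0*(-0.2622 + 0.1501)
z^{k+1} = -0.4904
Step 3: u-update.
u^{k+1} = 0.1501 - 0.2622 + 0.4904 = 0.3782
Step 4: Primal residual = |-0.2622 + 0.4904| = 0.2281


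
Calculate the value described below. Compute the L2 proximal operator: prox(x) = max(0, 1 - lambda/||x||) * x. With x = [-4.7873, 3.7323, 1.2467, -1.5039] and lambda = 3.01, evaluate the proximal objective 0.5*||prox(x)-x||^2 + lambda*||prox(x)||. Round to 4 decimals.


Step 1: Compute ||x||.
||x|| = 6.3769
Step 2: Compute scaling factor.
scale = max(0, 1 - 3.01/6.3769) = 0.528
Step 3: prox(x) = [-2.5276, 1.9706, 0.6582, -0.794]
||prox(x)|| = 3.3669
Step 4: Proximal objective.
0.5*||prox-x||^2 = 4.5301
lambda*||prox|| = 10.1344
Total = 14.6643


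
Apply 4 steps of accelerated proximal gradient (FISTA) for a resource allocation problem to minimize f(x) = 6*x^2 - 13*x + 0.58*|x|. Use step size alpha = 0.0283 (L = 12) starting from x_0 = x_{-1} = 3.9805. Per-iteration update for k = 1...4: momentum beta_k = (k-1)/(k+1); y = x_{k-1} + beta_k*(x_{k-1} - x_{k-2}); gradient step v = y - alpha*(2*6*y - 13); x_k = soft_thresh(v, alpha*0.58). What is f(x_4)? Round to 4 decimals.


FISTA on f(x) = 6*x^2 - 13*x + 0.58*|x|
L = 12, alpha = 0.0283
Iteration 1: beta = 0.0, y = 3.9805 + 0.0*(3.9805 - 3.9805) = 3.9805
  grad(y) = 34.766, v = y - alpha*grad = 2.9966
  prox(v) = soft_thresh(2.9966, 0.0164) = 2.9802
Iteration 2: beta = 0.3333, y = 2.9802 + 0.3333*(2.9802 - 3.9805) = 2.6468
  grad(y) = 18.7613, v = y - alpha*grad = 2.1158
  prox(v) = soft_thresh(2.1158, 0.0164) = 2.0994
Iteration 3: beta = 0.5, y = 2.0994 + 0.5*(2.0994 - 2.9802) = 1.659
  grad(y) = 6.9083, v = y - alpha*grad = 1.4635
  prox(v) = soft_thresh(1.4635, 0.0164) = 1.4471
Iteration 4: beta = 0.6, y = 1.4471 + 0.6*(1.4471 - 2.0994) = 1.0557
  grad(y) = -0.3314, v = y - alpha*grad = 1.0651
  prox(v) = soft_thresh(1.0651, 0.0164) = 1.0487
f(x_4) = 6*1.0487^2 - 13*1.0487 + 0.58*|1.0487| = -6.4262


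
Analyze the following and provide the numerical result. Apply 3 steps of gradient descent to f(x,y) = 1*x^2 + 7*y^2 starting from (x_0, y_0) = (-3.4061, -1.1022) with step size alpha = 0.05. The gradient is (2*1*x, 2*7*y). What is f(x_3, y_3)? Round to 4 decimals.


Gradient descent on f(x,y) = 1*x^2 + 7*y^2.
Starting point: (-3.4061, -1.1022), alpha = 0.05
Step 1: grad_x = 2*1*-3.4061 = -6.8122, grad_y = 2*7*-1.1022 = -15.4308
  x_1 = -3.4061 - 0.05*-6.8122 = -3.0655
  y_1 = -1.1022 - 0.05*-15.4308 = -0.3307
Step 2: grad_x = 2*1*-3.0655 = -6.131, grad_y = 2*7*-0.3307 = -4.6292
  x_2 = -3.0655 - 0.05*-6.131 = -2.7589
  y_2 = -0.3307 - 0.05*-4.6292 = -0.0992
Step 3: grad_x = 2*1*-2.7589 = -5.5179, grad_y = 2*7*-0.0992 = -1.3888
  x_3 = -2.7589 - 0.05*-5.5179 = -2.483
  y_3 = -0.0992 - 0.05*-1.3888 = -0.0298
f(-2.483, -0.0298) = 1*(-2.483)^2 + 7*(-0.0298)^2 = 6.1717


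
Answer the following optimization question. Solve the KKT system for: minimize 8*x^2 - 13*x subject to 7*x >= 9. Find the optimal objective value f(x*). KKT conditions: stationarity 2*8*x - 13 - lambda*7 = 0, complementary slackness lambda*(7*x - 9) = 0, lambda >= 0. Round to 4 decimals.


Step 1: Try lambda = 0 (constraint inactive).
x_unc = 13/(2*8) = 0.8125
Check: 7*0.8125 = 5.6875 < 9 -- violated!
Step 2: Constraint must be active: 7*x = 9
x* = 9/7 = 1.2857 (rounded; the exact value 9/7 is used below)
lambda = (2*8*(9/7) - 13)/7 = 1.0816
Step 3: Compute optimal value.
f(x*) = 8*(9/7)^2 - 13*(9/7) = -3.4898


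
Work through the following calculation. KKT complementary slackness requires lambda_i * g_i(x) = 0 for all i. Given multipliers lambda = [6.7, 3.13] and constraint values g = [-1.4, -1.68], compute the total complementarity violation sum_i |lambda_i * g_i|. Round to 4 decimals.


KKT complementary slackness check:
lambda_1 * g_1 = 6.7 * -1.4 = -9.38
lambda_2 * g_2 = 3.13 * -1.68 = -5.2584
Total violation = 9.38 + 5.2584 = 14.6384


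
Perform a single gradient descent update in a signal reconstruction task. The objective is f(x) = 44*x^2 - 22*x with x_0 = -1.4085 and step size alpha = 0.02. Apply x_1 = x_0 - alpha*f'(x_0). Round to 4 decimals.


We compute the gradient at x_0 and apply the update.
f'(x) = 88*x - 22
f'(-1.4085) = 88*-1.4085 - 22 = -145.948
x_1 = -1.4085 - 0.02*-145.948 = 1.5105


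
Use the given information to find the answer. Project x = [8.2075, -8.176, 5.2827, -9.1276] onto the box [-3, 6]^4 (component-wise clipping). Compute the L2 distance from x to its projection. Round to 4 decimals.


Project each component onto [-3, 6].
clip(8.2075) = 6.0, clip(-8.176) = -3.0, clip(5.2827) = 5.2827, clip(-9.1276) = -3.0
Projection = [6.0, -3.0, 5.2827, -3.0]
Squared diffs: [4.8731, 26.791, 0.0, 37.5475]
Distance = sqrt(69.2116) = 8.3193


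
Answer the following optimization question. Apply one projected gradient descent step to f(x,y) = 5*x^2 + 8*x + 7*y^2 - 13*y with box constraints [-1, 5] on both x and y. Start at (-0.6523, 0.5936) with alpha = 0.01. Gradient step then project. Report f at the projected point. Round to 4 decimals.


Step 1: Compute gradient at (-0.6523, 0.5936).
grad_x = 2*5*-0.6523 + 8 = 1.477
grad_y = 2*7*0.5936 - 13 = -4.6896
Step 2: Gradient step.
x_raw = -0.6523 - 0.01*1.477 = -0.6671
y_raw = 0.5936 - 0.01*-4.6896 = 0.6405
Step 3: Project onto [-1, 5].
x_proj = clip(-0.6671) = -0.6671
y_proj = clip(0.6405) = 0.6405
Step 4: Evaluate f.
f(-0.6671, 0.6405) = -8.5665


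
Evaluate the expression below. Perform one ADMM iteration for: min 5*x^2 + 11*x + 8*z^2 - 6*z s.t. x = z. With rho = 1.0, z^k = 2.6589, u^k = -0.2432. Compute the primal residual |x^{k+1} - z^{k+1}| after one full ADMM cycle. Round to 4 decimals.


ADMM iteration with rho = 1.0, z^k = 2.6589, u^k = -0.2432
Step 1: x-update.
Minimize 5*x^2 + 11*x + (1.0/2)*(x - 2.6589 - 0.2432)^2
FOC: (2*5 + 1.0)*x = -11 + 1.0*(2.6589 + 0.2432)
x^{k+1} = -0.7362
Step 2: z-update.
Minimize 8*z^2 - 6*z + (1.0/2)*(-0.7362 - z - 0.2432)^2
FOC: (2*8 + 1.0)*z = 6 + 1.0*(-0.7362 - 0.2432)
z^{k+1} = 0.2953
Step 3: u-update.
u^{k+1} = -0.2432 - 0.7362 - 0.2953 = -1.2747
Step 4: Primal residual = |-0.7362 - 0.2953| = 1.0315


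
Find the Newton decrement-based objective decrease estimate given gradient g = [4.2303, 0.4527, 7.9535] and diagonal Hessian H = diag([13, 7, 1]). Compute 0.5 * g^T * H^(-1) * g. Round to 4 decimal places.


Step 1: H is diagonal, so H^(-1) * g = [0.3254, 0.0647, 7.9535].
Step 2: g^T H^(-1) g = sum_i g_i^2 / H_ii
  = (4.2303)^2/13 + (0.4527)^2/7 + (7.9535)^2/1
  = 1.3766 + 0.0293 + 63.2582 = 64.664
Step 3: Objective decrease = 0.5 * g^T H^(-1) g = 32.332


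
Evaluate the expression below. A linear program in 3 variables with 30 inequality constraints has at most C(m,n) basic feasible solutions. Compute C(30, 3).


Each vertex corresponds to some choice of n active constraints out of m, so the number of vertices is at most C(m, n) = m! / (n!(m-n)!).
m = 30, n = 3
Numerator: 30 * 29 * 28
Denominator: 3! = 6
C(30, 3) = 4060


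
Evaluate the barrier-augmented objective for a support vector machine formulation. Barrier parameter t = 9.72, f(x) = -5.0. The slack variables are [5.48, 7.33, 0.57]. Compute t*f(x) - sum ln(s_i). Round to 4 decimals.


Step 1: Compute log-barrier.
ln values: [1.7011, 1.992, -0.5621]
phi = -(1.7011 + 1.992 - 0.5621) = -3.131
Step 2: Compute augmented objective.
t*f(x) = 9.72*-5.0 = -48.6
Total = -48.6 - 3.131 = -51.731


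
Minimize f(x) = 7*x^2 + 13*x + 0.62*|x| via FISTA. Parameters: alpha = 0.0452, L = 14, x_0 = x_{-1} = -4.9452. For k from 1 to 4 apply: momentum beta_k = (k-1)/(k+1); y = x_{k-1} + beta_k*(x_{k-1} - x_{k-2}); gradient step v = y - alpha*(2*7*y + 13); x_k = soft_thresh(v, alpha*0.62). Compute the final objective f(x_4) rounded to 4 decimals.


FISTA on f(x) = 7*x^2 + 13*x + 0.62*|x|
L = 14, alpha = 0.0452
Iteration 1: beta = 0.0, y = -4.9452 + 0.0*(-4.9452 + 4.9452) = -4.9452
  grad(y) = -56.2328, v = y - alpha*grad = -2.4035
  prox(v) = soft_thresh(-2.4035, 0.028) = -2.3755
Iteration 2: beta = 0.3333, y = -2.3755 + 0.3333*(-2.3755 + 4.9452) = -1.5189
  grad(y) = -8.2642, v = y - alpha*grad = -1.1453
  prox(v) = soft_thresh(-1.1453, 0.028) = -1.1173
Iteration 3: beta = 0.5, y = -1.1173 + 0.5*(-1.1173 + 2.3755) = -0.4882
  grad(y) = 6.1648, v = y - alpha*grad = -0.7669
  prox(v) = soft_thresh(-0.7669, 0.028) = -0.7389
Iteration 4: beta = 0.6, y = -0.7389 + 0.6*(-0.7389 + 1.1173) = -0.5118
  grad(y) = 5.835, v = y - alpha*grad = -0.7755
  prox(v) = soft_thresh(-0.7755, 0.028) = -0.7475
f(x_4) = 7*(-0.7475)^2 + 13*(-0.7475) + 0.62*|-0.7475| = -5.3428


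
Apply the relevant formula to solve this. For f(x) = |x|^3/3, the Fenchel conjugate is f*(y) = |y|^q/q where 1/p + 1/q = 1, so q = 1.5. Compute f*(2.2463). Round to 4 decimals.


The conjugate exponent q satisfies 1/p + 1/q = 1.
p = 3, so q = 3/(3 - 1) = 1.5
|y|^q = 2.2463^1.5 = 3.3667
f*(2.2463) = 3.3667 / 1.5 = 2.2445


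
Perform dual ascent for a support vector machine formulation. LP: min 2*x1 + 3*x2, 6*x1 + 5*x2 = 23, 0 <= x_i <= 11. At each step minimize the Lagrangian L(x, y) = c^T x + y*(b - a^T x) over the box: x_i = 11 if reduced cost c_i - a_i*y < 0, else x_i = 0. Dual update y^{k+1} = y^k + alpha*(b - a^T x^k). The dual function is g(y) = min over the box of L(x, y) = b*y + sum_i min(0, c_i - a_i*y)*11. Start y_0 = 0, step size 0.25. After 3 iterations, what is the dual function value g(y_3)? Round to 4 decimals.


Dual ascent for LP: min 2*x1 + 3*x2, 6*x1 + 5*x2 = 23, 0 <= x_i <= 11
Step 1: y^k = 0.0, reduced costs: (2.0, 3.0)
  x^k = (0.0, 0.0), subgradient = b - a^T x = 23.0
  y^{k+1} = 0.0 + 0.25*23.0 = 5.75
Step 2: y^k = 5.75, reduced costs: (-32.5, -25.75)
  x^k = (11.0, 11.0), subgradient = b - a^T x = -98.0
  y^{k+1} = 5.75 + 0.25*-98.0 = -18.75
Step 3: y^k = -18.75, reduced costs: (114.5, 96.75)
  x^k = (0.0, 0.0), subgradient = b - a^T x = 23.0
  y^{k+1} = -18.75 + 0.25*23.0 = -13.0
Dual objective at y_3 = -13.0: reduced costs (80.0, 68.0), box minimizer x = (0.0, 0.0)
g(y_3) = b*y + (c1 - a1*y)*x1 + (c2 - a2*y)*x2 = 23*(-13.0) + 80.0*0.0 + 68.0*0.0 = -299.0 + 0.0 + 0.0 = -299.0


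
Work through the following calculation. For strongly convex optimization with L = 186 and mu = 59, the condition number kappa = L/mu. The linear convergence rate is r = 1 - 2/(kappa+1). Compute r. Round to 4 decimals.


Step 1: Compute the condition number.
kappa = L/mu = 186/59 = 3.1525
Step 2: Compute the convergence rate.
r = 1 - 2/(kappa + 1) = 1 - 2*mu/(L + mu) = (L - mu)/(L + mu) = 127/245 = 0.5184


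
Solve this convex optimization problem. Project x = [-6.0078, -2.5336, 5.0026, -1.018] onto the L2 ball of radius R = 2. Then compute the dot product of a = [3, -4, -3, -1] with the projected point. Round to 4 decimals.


Step 1: Compute ||x|| (intermediates to 6 decimals).
||x|| = sqrt((-6.0078)^2 + (-2.5336)^2 + 5.0026^2 + (-1.018)^2) = 8.28101
Step 2: Project.
Since ||x|| > R, scale = R/||x|| = 2/8.28101 = 0.241516, proj(x) = scale * x
proj(x) = [-1.45098, -0.611905, 1.208208, -0.245863]
Step 3: Dot product.
a^T * proj(x) = 3*(-1.45098) - 4*(-0.611905) - 3*1.208208 - 1*(-0.245863) = -5.2841


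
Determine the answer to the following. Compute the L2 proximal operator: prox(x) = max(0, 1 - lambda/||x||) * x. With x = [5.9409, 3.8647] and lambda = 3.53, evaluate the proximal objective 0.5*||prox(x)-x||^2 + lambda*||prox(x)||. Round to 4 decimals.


Step 1: Compute ||x||.
||x|| = 7.0873
Step 2: Compute scaling factor.
scale = max(0, 1 - 3.53/7.0873) = 0.5019
Step 3: prox(x) = [2.9819, 1.9398]
||prox(x)|| = 3.5573
Step 4: Proximal objective.
0.5*||prox-x||^2 = 6.2305
lambda*||prox|| = 12.5573
Total = 18.7878


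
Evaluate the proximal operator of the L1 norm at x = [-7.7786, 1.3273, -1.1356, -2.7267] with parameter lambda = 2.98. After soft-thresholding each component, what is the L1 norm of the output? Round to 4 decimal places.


Soft-thresholding with lambda = 2.98:
prox(-7.7786) = sign(-7.7786)*max(|-7.7786| - 2.98, 0) = -4.7986
prox(1.3273) = sign(1.3273)*max(|1.3273| - 2.98, 0) = 0.0
prox(-1.1356) = sign(-1.1356)*max(|-1.1356| - 2.98, 0) = 0.0
prox(-2.7267) = sign(-2.7267)*max(|-2.7267| - 2.98, 0) = 0.0
prox(x) = [-4.7986, 0.0, 0.0, 0.0]
||prox(x)||_1 = 4.7986 + 0.0 + 0.0 + 0.0 = 4.7986


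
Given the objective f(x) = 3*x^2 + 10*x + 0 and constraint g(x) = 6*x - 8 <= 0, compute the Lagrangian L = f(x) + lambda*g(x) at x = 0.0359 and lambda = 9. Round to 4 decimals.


Step 1: Evaluate f(x).
f(0.0359) = 3*0.0359^2 + 10*0.0359 + 0 = 0.3629
Step 2: Evaluate g(x).
g(0.0359) = 6*0.0359 - 8 = -7.7846
Step 3: Compute Lagrangian.
L = 0.3629 + 9*-7.7846 = -69.6985


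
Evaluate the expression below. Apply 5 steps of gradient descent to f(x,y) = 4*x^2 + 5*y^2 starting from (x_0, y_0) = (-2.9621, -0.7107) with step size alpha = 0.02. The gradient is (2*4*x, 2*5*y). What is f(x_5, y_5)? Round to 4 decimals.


Gradient descent on f(x,y) = 4*x^2 + 5*y^2.
Starting point: (-2.9621, -0.7107), alpha = 0.02
Step 1: grad_x = 2*4*-2.9621 = -23.6968, grad_y = 2*5*-0.7107 = -7.107
  x_1 = -2.9621 - 0.02*-23.6968 = -2.4882
  y_1 = -0.7107 - 0.02*-7.107 = -0.5686
Step 2: grad_x = 2*4*-2.4882 = -19.9053, grad_y = 2*5*-0.5686 = -5.6856
  x_2 = -2.4882 - 0.02*-19.9053 = -2.0901
  y_2 = -0.5686 - 0.02*-5.6856 = -0.4548
Step 3: grad_x = 2*4*-2.0901 = -16.7205, grad_y = 2*5*-0.4548 = -4.5485
  x_3 = -2.0901 - 0.02*-16.7205 = -1.7556
  y_3 = -0.4548 - 0.02*-4.5485 = -0.3639
Step 4: grad_x = 2*4*-1.7556 = -14.0452, grad_y = 2*5*-0.3639 = -3.6388
  x_4 = -1.7556 - 0.02*-14.0452 = -1.4747
  y_4 = -0.3639 - 0.02*-3.6388 = -0.2911
Step 5: grad_x = 2*4*-1.4747 = -11.798, grad_y = 2*5*-0.2911 = -2.911
  x_5 = -1.4747 - 0.02*-11.798 = -1.2388
  y_5 = -0.2911 - 0.02*-2.911 = -0.2329
f(-1.2388, -0.2329) = 4*(-1.2388)^2 + 5*(-0.2329)^2 = 6.4095


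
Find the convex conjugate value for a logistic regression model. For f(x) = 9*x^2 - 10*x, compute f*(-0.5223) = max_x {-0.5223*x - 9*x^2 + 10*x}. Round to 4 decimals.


f*(y) = sup_x {y*x - a*x^2 - b*x} = sup_x {(y-b)*x - a*x^2}
FOC: (y - b) - 2a*x = 0 => x* = (y - b)/(2a)
x* = (-0.5223 + 10)/(2*9) = 0.5265
f*(-0.5223) = (y-b)^2/(4a) = (-0.5223 + 10)^2/(4*9)
= 89.8268/36 = 2.4952


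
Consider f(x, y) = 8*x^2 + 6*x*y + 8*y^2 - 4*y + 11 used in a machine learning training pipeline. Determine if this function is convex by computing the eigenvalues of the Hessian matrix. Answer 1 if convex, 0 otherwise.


The Hessian of f(x,y) = 8*x^2 + 6*x*y + 8*y^2 - 4*y + 11 is:
H = [[16, 6], [6, 16]]
Trace = 16 + 16 = 32
Determinant = 16*16 - (6)^2 = 220
Discriminant = (32)^2 - 4*220 = 144.0
Eigenvalues: lambda_1 = 10.0, lambda_2 = 22.0
The function is convex.

1


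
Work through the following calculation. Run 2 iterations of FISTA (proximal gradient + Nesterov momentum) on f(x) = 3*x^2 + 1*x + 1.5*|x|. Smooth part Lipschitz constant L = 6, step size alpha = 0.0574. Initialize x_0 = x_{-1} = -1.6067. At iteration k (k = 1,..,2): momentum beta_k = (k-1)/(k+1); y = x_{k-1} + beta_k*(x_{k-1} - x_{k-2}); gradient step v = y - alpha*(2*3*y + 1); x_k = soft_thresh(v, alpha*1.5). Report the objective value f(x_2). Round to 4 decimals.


FISTA on f(x) = 3*x^2 + 1*x + 1.5*|x|
L = 6, alpha = 0.0574
Iteration 1: beta = 0.0, y = -1.6067 + 0.0*(-1.6067 + 1.6067) = -1.6067
  grad(y) = -8.6402, v = y - alpha*grad = -1.1108
  prox(v) = soft_thresh(-1.1108, 0.0861) = -1.0247
Iteration 2: beta = 0.3333, y = -1.0247 + 0.3333*(-1.0247 + 1.6067) = -0.8306
  grad(y) = -3.9838, v = y - alpha*grad = -0.602
  prox(v) = soft_thresh(-0.602, 0.0861) = -0.5159
f(x_2) = 3*(-0.5159)^2 + 1*(-0.5159) + 1.5*|-0.5159| = 1.0563


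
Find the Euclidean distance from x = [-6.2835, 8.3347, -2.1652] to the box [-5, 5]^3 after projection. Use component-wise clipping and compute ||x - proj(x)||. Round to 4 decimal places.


Project each component onto [-5, 5].
clip(-6.2835) = -5.0, clip(8.3347) = 5.0, clip(-2.1652) = -2.1652
Projection = [-5.0, 5.0, -2.1652]
Squared diffs: [1.6474, 11.1202, 0.0]
Distance = sqrt(12.7676) = 3.5732


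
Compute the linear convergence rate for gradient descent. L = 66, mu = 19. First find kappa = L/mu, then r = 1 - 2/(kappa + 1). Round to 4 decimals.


Step 1: Compute the condition number.
kappa = L/mu = 66/19 = 3.4737
Step 2: Compute the convergence rate.
r = 1 - 2/(kappa + 1) = 1 - 2*mu/(L + mu) = (L - mu)/(L + mu) = 47/85 = 0.5529


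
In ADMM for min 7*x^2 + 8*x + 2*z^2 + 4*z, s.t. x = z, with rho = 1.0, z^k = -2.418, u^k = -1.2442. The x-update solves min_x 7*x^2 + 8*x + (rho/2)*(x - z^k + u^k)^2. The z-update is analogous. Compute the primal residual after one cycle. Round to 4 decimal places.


ADMM iteration with rho = 1.0, z^k = -2.418, u^k = -1.2442
Step 1: x-update.
Minimize 7*x^2 + 8*x + (1.0/2)*(x + 2.418 - 1.2442)^2
FOC: (2*7 + 1.0)*x = -8 + 1.0*(-2.418 + 1.2442)
x^{k+1} = -0.6116
Step 2: z-update.
Minimize 2*z^2 + 4*z + (1.0/2)*(-0.6116 - z - 1.2442)^2
FOC: (2*2 + 1.0)*z = -4 + 1.0*(-0.6116 - 1.2442)
z^{k+1} = -1.1712
Step 3: u-update.
u^{k+1} = -1.2442 - 0.6116 + 1.1712 = -0.6846
Step 4: Primal residual = |-0.6116 + 1.1712| = 0.5596


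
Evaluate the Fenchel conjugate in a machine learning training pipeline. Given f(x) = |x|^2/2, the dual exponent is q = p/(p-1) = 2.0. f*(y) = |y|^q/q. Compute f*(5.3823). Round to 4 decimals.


The conjugate exponent q satisfies 1/p + 1/q = 1.
p = 2, so q = 2/(2 - 1) = 2.0
|y|^q = 5.3823^2.0 = 28.9692
f*(5.3823) = 28.9692 / 2.0 = 14.4846


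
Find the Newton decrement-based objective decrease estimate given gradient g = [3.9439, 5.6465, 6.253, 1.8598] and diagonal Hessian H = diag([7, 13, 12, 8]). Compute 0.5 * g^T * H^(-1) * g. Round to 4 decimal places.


Step 1: H is diagonal, so H^(-1) * g = [0.5634, 0.4343, 0.5211, 0.2325].
Step 2: g^T H^(-1) g = sum_i g_i^2 / H_ii
  = (3.9439)^2/7 + (5.6465)^2/13 + (6.253)^2/12 + (1.8598)^2/8
  = 2.222 + 2.4525 + 3.2583 + 0.4324 = 8.3653
Step 3: Objective decrease = 0.5 * g^T H^(-1) g = 4.1826


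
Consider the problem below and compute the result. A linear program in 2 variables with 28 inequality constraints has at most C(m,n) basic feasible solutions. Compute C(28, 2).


Each vertex corresponds to some choice of n active constraints out of m, so the number of vertices is at most C(m, n) = m! / (n!(m-n)!).
m = 28, n = 2
Numerator: 28 * 27
Denominator: 2! = 2
C(28, 2) = 378


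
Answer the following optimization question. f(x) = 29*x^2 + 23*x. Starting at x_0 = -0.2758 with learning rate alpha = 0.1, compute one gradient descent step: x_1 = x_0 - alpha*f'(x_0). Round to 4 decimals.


We compute the gradient at x_0 and apply the update.
f'(x) = 58*x + 23
f'(-0.2758) = 58*-0.2758 + 23 = 7.0036
x_1 = -0.2758 - 0.1*7.0036 = -0.9762


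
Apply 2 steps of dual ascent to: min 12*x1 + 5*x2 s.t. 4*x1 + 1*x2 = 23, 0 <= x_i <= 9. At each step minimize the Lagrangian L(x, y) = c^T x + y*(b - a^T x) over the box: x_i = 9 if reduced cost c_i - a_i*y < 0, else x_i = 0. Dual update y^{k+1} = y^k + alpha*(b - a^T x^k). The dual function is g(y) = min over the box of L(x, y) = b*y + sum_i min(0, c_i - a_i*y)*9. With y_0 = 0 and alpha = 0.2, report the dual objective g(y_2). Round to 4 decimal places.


Dual ascent for LP: min 12*x1 + 5*x2, 4*x1 + 1*x2 = 23, 0 <= x_i <= 9
Step 1: y^k = 0.0, reduced costs: (12.0, 5.0)
  x^k = (0.0, 0.0), subgradient = b - a^T x = 23.0
  y^{k+1} = 0.0 + 0.2*23.0 = 4.6
Step 2: y^k = 4.6, reduced costs: (-6.4, 0.4)
  x^k = (9.0, 0.0), subgradient = b - a^T x = -13.0
  y^{k+1} = 4.6 + 0.2*-13.0 = 2.0
Dual objective at y_2 = 2.0: reduced costs (4.0, 3.0), box minimizer x = (0.0, 0.0)
g(y_2) = b*y + (c1 - a1*y)*x1 + (c2 - a2*y)*x2 = 23*2.0 + 4.0*0.0 + 3.0*0.0 = 46.0 + 0.0 + 0.0 = 46.0


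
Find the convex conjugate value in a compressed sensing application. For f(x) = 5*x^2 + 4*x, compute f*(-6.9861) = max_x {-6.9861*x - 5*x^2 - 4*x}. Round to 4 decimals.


f*(y) = sup_x {y*x - a*x^2 - b*x} = sup_x {(y-b)*x - a*x^2}
FOC: (y - b) - 2a*x = 0 => x* = (y - b)/(2a)
x* = (-6.9861 - 4)/(2*5) = -1.0986
f*(-6.9861) = (y-b)^2/(4a) = (-6.9861 - 4)^2/(4*5)
= 120.6944/20 = 6.0347


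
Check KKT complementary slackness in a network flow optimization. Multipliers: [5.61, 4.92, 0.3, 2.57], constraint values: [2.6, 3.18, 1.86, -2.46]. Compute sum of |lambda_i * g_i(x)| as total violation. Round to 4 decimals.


KKT complementary slackness check:
lambda_1 * g_1 = 5.61 * 2.6 = 14.586
lambda_2 * g_2 = 4.92 * 3.18 = 15.6456
lambda_3 * g_3 = 0.3 * 1.86 = 0.558
lambda_4 * g_4 = 2.57 * -2.46 = -6.3222
Total violation = 14.586 + 15.6456 + 0.558 + 6.3222 = 37.1118


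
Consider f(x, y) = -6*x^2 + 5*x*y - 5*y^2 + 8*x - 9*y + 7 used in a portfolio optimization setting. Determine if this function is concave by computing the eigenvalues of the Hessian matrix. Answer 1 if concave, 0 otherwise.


The Hessian of f(x,y) = -6*x^2 + 5*x*y - 5*y^2 + 8*x - 9*y + 7 is:
H = [[-12, 5], [5, -10]]
Trace = -12 - 10 = -22
Determinant = -12*-10 - (5)^2 = 95
Discriminant = (-22)^2 - 4*95 = 104.0
Eigenvalues: lambda_1 = -16.099, lambda_2 = -5.901
The function is concave.

1
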